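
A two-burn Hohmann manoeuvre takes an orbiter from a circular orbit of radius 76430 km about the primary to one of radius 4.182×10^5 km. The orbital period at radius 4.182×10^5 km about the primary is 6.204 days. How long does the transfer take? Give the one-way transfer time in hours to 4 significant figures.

t = 33.86 hours

From Kepler's third law T² = 4π²r³/μ at r = 4.182×10^5 km, T = 6.204 days = 6.204 × 86400 s = 5.360256×10^5 s: μ = 4π²r³/T² = 1.00494×10^7 km³/s².
The Hohmann ellipse has a_t = (r₁ + r₂)/2 = 2.47315×10^5 km.
Transfer time t = π√(a_t³/μ) = π√((2.47315×10^5)³ / 1.00494×10^7) = 1.219×10^5 s.
Converting: 1.219×10^5 s ÷ 3600 s/hour = 33.86 hours.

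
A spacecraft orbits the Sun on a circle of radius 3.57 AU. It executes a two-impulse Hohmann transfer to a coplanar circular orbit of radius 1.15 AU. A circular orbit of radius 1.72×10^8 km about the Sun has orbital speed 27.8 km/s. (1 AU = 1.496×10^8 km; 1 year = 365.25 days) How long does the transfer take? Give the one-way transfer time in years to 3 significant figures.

t = 1.81 years

From the circular-orbit relation v² = μ/r at r = 1.72×10^8 km: μ = v²r = (27.8)² × 1.72×10^8 = 1.32928×10^11 km³/s².
In km: r₁ = 3.57 × 1.496×10^8 = 5.34072×10^8 km; r₂ = 1.15 × 1.496×10^8 = 1.7204×10^8 km.
Transfer-ellipse semi-major axis a_t = (r₁ + r₂)/2 = (5.34072×10^8 + 1.7204×10^8)/2 = 3.53056×10^8 km.
Transfer time t = π√(a_t³/μ) = π√((3.53056×10^8)³ / 1.32928×10^11) = 5.716×10^7 s.
Converting: 5.716×10^7 s ÷ 3.15576×10^7 s/year (365.25 × 86400) = 1.81 years.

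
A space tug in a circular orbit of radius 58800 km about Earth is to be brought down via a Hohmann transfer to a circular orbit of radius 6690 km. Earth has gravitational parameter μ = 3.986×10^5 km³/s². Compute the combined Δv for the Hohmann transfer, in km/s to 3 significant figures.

Semi-major axis of the transfer orbit: a_t = (58800 + 6690)/2 = 32745 km.
At r₁ the circular-orbit speed is v₁ = √(μ/r₁) = 2.603634 km/s.
Transfer-orbit speed at r₁ (v² = μ(2/r − 1/a)): v_a = √[μ(2/r₁ − 1/a_t)] = 1.176848 km/s.
First burn Δv₁ = |v_a − v₁| = 1.42679 km/s.
At r₂, v₂ = √(μ/r₂) = 7.71890 km/s.
Transfer-orbit speed at r₂: v_p = √[μ(2/r₂ − 1/a_t)] = 10.3436 km/s.
Second burn Δv₂ = |v₂ − v_p| = 2.62470 km/s.
Δv = Δv₁ + Δv₂ = 1.42679 + 2.62470 = 4.051 km/s.

Δv = 4.05 km/s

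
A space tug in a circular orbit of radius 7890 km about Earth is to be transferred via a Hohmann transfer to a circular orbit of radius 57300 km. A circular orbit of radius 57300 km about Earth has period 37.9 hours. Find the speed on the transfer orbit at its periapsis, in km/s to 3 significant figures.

v = 9.43 km/s

From Kepler's third law T² = 4π²r³/μ at r = 57300 km, T = 37.9 hours = 37.9 × 3600 s = 1.3644×10^5 s: μ = 4π²r³/T² = 3.98970×10^5 km³/s².
The Hohmann ellipse has a_t = (r₁ + r₂)/2 = 32595 km.
The periapsis of the transfer ellipse is at r = 7890 km.
From the vis-viva equation, v = √[μ(2/r − 1/a_t)] = 9.428 km/s.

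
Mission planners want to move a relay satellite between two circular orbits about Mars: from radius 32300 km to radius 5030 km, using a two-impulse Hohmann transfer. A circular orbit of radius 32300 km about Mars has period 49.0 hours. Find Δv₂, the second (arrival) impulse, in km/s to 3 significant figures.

From Kepler's third law T² = 4π²r³/μ at r = 32300 km, T = 49.0 hours = 49.0 × 3600 s = 1.764×10^5 s: μ = 4π²r³/T² = 42753.3 km³/s².
Transfer-ellipse semi-major axis a_t = (r₁ + r₂)/2 = (32300 + 5030)/2 = 18665 km.
On the circular orbit at r = 5030 km, v_c = √(μ/r) = 2.9154 km/s.
Transfer-orbit speed at the same r (vis-viva, a = a_t): v_t = √[μ(2/r − 1/a_t)] = 3.8352 km/s.
Δv₂ = |v_t − v_c| = |3.8352 − 2.9154| = 0.9198 km/s.

Δv₂ = 0.920 km/s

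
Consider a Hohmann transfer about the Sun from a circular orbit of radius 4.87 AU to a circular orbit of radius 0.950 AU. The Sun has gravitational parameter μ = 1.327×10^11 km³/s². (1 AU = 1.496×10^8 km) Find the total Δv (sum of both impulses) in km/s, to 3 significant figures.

In km: r₁ = 4.87 × 1.496×10^8 = 7.28552×10^8 km; r₂ = 0.950 × 1.496×10^8 = 1.4212×10^8 km.
Transfer-ellipse semi-major axis a_t = (r₁ + r₂)/2 = (7.28552×10^8 + 1.4212×10^8)/2 = 4.35336×10^8 km.
Circular speed at r₁: v₁ = √(μ/r₁) = √(1.327×10^11/7.28552×10^8) = 13.496 km/s.
On the transfer ellipse at r₁, v² = μ(2/r − 1/a) gives v_a = √[μ(2/r₁ − 1/a_t)] = 7.7112 km/s.
First burn Δv₁ = |v_a − v₁| = 5.785 km/s.
Circular speed at r₂: v₂ = √(μ/r₂) = 30.557 km/s.
Transfer-orbit speed at r₂: v_p = √[μ(2/r₂ − 1/a_t)] = 39.530 km/s.
Second burn Δv₂ = |v₂ − v_p| = 8.973 km/s.
Total Δv = Δv₁ + Δv₂ = 14.76 km/s.

Δv = 14.8 km/s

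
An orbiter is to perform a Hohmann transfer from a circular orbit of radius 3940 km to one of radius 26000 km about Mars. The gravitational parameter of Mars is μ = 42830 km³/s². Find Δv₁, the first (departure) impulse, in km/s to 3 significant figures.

Δv₁ = 1.05 km/s

The Hohmann ellipse has a_t = (r₁ + r₂)/2 = 14970 km.
Circular speed at r = 3940 km: v_c = √(μ/r) = 3.297 km/s.
Transfer-orbit speed at the same r (vis-viva, a = a_t): v_t = √[μ(2/r − 1/a_t)] = 4.345 km/s.
Δv₁ = |v_t − v_c| = |4.345 − 3.297| = 1.048 km/s.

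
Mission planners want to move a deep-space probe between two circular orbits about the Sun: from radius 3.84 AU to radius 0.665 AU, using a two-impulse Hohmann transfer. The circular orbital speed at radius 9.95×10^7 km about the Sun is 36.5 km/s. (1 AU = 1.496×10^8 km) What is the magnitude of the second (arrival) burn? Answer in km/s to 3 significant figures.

From the circular-orbit relation v² = μ/r at r = 9.95×10^7 km: μ = v²r = (36.5)² × 9.95×10^7 = 1.32559×10^11 km³/s².
In km: r₁ = 3.84 × 1.496×10^8 = 5.74464×10^8 km; r₂ = 0.665 × 1.496×10^8 = 9.9484×10^7 km.
The Hohmann ellipse has a_t = (r₁ + r₂)/2 = 3.36974×10^8 km.
Circular speed at r = 9.9484×10^7 km: v_c = √(μ/r) = 36.50 km/s.
Vis-viva on the transfer ellipse at r = 9.9484×10^7 km gives v_t = √[μ(2/r − 1/a_t)] = 47.66 km/s.
Δv₂ = |v_t − v_c| = |47.66 − 36.50| = 11.16 km/s.

Δv₂ = 11.2 km/s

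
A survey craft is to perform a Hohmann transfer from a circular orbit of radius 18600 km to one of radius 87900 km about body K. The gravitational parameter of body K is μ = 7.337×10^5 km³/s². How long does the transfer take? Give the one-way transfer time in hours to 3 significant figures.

The Hohmann ellipse has a_t = (r₁ + r₂)/2 = 53250 km.
Transfer time t = π√(a_t³/μ) = π√((53250)³ / 7.337×10^5) = 45070 s.
Converting: 45070 s ÷ 3600 s/hour = 12.5 hours.

t = 12.5 hours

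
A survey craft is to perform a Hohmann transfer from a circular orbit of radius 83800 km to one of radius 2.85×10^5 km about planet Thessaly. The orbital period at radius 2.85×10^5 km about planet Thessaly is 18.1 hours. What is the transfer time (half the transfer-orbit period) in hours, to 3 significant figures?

t = 4.71 hours

From Kepler's third law T² = 4π²r³/μ at r = 2.85×10^5 km, T = 18.1 hours = 18.1 × 3600 s = 65160 s: μ = 4π²r³/T² = 2.15245×10^8 km³/s².
Semi-major axis of the transfer orbit: a_t = (83800 + 2.850×10^5)/2 = 1.844×10^5 km.
Transfer time t = π√(a_t³/μ) = π√((1.844×10^5)³ / 2.15245×10^8) = 16960 s.
Converting: 16960 s ÷ 3600 s/hour = 4.71 hours.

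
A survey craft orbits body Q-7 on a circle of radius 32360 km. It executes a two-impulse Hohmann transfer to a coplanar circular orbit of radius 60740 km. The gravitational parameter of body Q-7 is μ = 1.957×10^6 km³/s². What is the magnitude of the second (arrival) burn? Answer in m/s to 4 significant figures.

Transfer-ellipse semi-major axis a_t = (r₁ + r₂)/2 = (32360 + 60740)/2 = 46550 km.
On the circular orbit at r = 60740 km, v_c = √(μ/r) = 5.6762 km/s.
Transfer-orbit speed at the same r (vis-viva, a = a_t): v_t = √[μ(2/r − 1/a_t)] = 4.7326 km/s.
Δv₂ = |v_t − v_c| = |4.7326 − 5.6762| = 0.9436 km/s.

Δv₂ = 943.6 m/s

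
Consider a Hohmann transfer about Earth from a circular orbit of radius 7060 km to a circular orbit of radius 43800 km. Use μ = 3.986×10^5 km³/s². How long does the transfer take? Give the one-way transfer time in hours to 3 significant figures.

The Hohmann ellipse has a_t = (r₁ + r₂)/2 = 25430 km.
Half the transfer-orbit period gives t = π√(a_t³/μ) = 20180 s.
Converting: 20180 s ÷ 3600 s/hour = 5.61 hours.

t = 5.61 hours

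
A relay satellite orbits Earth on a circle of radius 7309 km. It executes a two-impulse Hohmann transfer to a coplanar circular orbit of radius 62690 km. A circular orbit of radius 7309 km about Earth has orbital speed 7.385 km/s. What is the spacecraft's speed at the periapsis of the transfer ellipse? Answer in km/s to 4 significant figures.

From the circular-orbit relation v² = μ/r at r = 7309 km: μ = v²r = (7.385)² × 7309 = 3.98620×10^5 km³/s².
Semi-major axis of the transfer orbit: a_t = (7309 + 62690)/2 = 34999.5 km.
At periapsis, r = 7309 km.
From the vis-viva equation, v = √[μ(2/r − 1/a_t)] = 9.884 km/s.

v = 9.884 km/s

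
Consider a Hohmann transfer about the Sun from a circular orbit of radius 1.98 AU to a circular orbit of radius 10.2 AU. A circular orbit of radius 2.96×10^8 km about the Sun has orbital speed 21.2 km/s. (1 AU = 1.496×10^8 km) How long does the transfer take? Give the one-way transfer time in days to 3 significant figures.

From the circular-orbit relation v² = μ/r at r = 2.96×10^8 km: μ = v²r = (21.2)² × 2.96×10^8 = 1.33034×10^11 km³/s².
In km: r₁ = 1.98 × 1.496×10^8 = 2.96208×10^8 km; r₂ = 10.2 × 1.496×10^8 = 1.52592×10^9 km.
The Hohmann ellipse has a_t = (r₁ + r₂)/2 = 9.11064×10^8 km.
By Kepler's third law the transfer-orbit period is T = 2π√(a_t³/μ), so t = T/2 = 2.369×10^8 s.
Converting: 2.369×10^8 s ÷ 86400 s/day = 2740 days.

t = 2740 days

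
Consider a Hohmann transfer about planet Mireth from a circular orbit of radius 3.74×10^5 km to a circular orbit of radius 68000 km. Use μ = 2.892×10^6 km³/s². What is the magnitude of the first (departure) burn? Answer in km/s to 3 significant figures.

The Hohmann ellipse has a_t = (r₁ + r₂)/2 = 2.210×10^5 km.
Circular speed at r = 3.740×10^5 km: v_c = √(μ/r) = 2.7808 km/s.
Vis-viva on the transfer ellipse at r = 3.740×10^5 km gives v_t = √[μ(2/r − 1/a_t)] = 1.5425 km/s.
Δv₁ = |v_t − v_c| = |1.5425 − 2.7808| = 1.238 km/s.

Δv₁ = 1.24 km/s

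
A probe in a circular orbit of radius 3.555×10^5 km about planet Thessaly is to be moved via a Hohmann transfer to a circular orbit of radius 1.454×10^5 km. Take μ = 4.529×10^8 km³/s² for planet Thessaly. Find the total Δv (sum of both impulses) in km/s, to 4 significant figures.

Δv = 19.18 km/s

Semi-major axis of the transfer orbit: a_t = (3.555×10^5 + 1.454×10^5)/2 = 2.5045×10^5 km.
Circular speed at r₁: v₁ = √(μ/r₁) = √(4.529×10^8/3.555×10^5) = 35.693 km/s.
On the transfer ellipse at r₁, vis-viva gives v_a = √[μ(2/r₁ − 1/a_t)] = 27.196 km/s.
First burn Δv₁ = |v_a − v₁| = 8.497 km/s.
At r₂, v₂ = √(μ/r₂) = 55.81 km/s.
Transfer-orbit speed at r₂: v_p = √[μ(2/r₂ − 1/a_t)] = 66.49 km/s.
Second burn Δv₂ = |v₂ − v_p| = 10.68 km/s.
Δv = Δv₁ + Δv₂ = 8.497 + 10.68 = 19.18 km/s.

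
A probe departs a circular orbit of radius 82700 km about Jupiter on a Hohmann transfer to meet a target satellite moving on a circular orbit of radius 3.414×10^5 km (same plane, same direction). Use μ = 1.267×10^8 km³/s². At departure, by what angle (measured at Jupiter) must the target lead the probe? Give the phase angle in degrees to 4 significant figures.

φ = 91.89°

Semi-major axis of the transfer orbit: a_t = (82700 + 3.414×10^5)/2 = 2.1205×10^5 km.
The half-period of the transfer ellipse is t = π√(a_t³/μ) = 27253 s.
Target angular speed ω₂ = √(μ/r₂³) = 5.6428×10^-5 rad/s.
Angle swept by the target during transfer: ω₂·t = 1.5378 rad = 88.11°.
Arrival is 180° from departure on the ellipse, so φ = 180° − 88.11° = 91.89°.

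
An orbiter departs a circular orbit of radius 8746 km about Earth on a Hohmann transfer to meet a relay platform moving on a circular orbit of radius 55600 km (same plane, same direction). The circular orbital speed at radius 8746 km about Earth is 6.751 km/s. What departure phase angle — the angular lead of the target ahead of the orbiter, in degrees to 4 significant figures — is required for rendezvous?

From the circular-orbit relation v² = μ/r at r = 8746 km: μ = v²r = (6.751)² × 8746 = 3.98608×10^5 km³/s².
The Hohmann ellipse has a_t = (r₁ + r₂)/2 = 32173 km.
The half-period of the transfer ellipse is t = π√(a_t³/μ) = 28715 s.
The target's mean motion on its circular orbit is ω₂ = √(μ/r₂³) = 4.8157×10^-5 rad/s.
Angle swept by the target during transfer: ω₂·t = 1.3828 rad = 79.23°.
Arrival is 180° from departure on the ellipse, so φ = 180° − 79.23° = 100.8°.

φ = 100.8°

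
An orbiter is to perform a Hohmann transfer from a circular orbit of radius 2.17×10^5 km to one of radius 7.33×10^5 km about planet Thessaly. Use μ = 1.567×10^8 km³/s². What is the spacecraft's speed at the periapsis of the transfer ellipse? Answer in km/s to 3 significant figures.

Semi-major axis of the transfer orbit: a_t = (2.170×10^5 + 7.330×10^5)/2 = 4.750×10^5 km.
The periapsis of the transfer ellipse is at r = 2.170×10^5 km.
Applying v² = μ(2/r − 1/a_t): v = 33.38 km/s.

v = 33.4 km/s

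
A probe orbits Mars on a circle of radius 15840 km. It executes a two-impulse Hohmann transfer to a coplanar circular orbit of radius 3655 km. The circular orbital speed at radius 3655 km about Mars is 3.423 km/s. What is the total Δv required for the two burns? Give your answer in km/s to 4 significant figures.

From the circular-orbit relation v² = μ/r at r = 3655 km: μ = v²r = (3.423)² × 3655 = 42825.4 km³/s².
Transfer-ellipse semi-major axis a_t = (r₁ + r₂)/2 = (15840 + 3655)/2 = 9747.5 km.
At r₁ the circular-orbit speed is v₁ = √(μ/r₁) = 1.6443 km/s.
On the transfer ellipse at r₁, vis-viva equation gives v_a = √[μ(2/r₁ − 1/a_t)] = 1.0069 km/s.
First burn Δv₁ = |v_a − v₁| = 0.6374 km/s.
Circular speed at r₂: v₂ = √(μ/r₂) = 3.4230 km/s.
Transfer-orbit speed at r₂: v_p = √[μ(2/r₂ − 1/a_t)] = 4.3635 km/s.
Second burn Δv₂ = |v₂ − v_p| = 0.9405 km/s.
Δv = Δv₁ + Δv₂ = 0.6374 + 0.9405 = 1.578 km/s.

Δv = 1.578 km/s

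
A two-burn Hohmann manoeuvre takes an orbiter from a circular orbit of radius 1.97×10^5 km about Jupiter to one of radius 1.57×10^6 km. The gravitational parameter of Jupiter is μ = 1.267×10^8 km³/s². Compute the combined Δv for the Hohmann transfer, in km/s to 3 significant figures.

Δv = 13.2 km/s

The Hohmann ellipse has a_t = (r₁ + r₂)/2 = 8.835×10^5 km.
At r₁ the circular-orbit speed is v₁ = √(μ/r₁) = 25.3603 km/s.
On the transfer ellipse at r₁, vis-viva equation gives v_p = √[μ(2/r₁ − 1/a_t)] = 33.8066 km/s.
First burn Δv₁ = |v_p − v₁| = 8.446 km/s.
Circular speed at r₂: v₂ = √(μ/r₂) = 8.983 km/s.
Transfer-orbit speed at r₂: v_a = √[μ(2/r₂ − 1/a_t)] = 4.242 km/s.
Second burn Δv₂ = |v₂ − v_a| = 4.741 km/s.
Δv = Δv₁ + Δv₂ = 8.446 + 4.741 = 13.19 km/s.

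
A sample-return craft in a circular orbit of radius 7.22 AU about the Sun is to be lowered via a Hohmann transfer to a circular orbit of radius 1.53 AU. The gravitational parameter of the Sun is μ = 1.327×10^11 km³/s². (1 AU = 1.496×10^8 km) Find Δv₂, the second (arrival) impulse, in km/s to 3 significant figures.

Δv₂ = 6.85 km/s

In km: r₁ = 7.22 × 1.496×10^8 = 1.080112×10^9 km; r₂ = 1.53 × 1.496×10^8 = 2.28888×10^8 km.
Transfer-ellipse semi-major axis a_t = (r₁ + r₂)/2 = (1.080112×10^9 + 2.28888×10^8)/2 = 6.545×10^8 km.
Circular speed at r = 2.28888×10^8 km: v_c = √(μ/r) = 24.07820 km/s.
Transfer-orbit speed at the same r (vis-viva, a = a_t): v_t = √[μ(2/r − 1/a_t)] = 30.93168 km/s.
Δv₂ = |v_t − v_c| = |30.93168 − 24.07820| = 6.853 km/s.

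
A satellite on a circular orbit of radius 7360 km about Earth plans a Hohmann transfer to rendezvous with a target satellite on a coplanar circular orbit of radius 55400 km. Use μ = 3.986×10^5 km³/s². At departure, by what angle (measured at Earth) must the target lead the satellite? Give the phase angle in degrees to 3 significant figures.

φ = 103°

The Hohmann ellipse has a_t = (r₁ + r₂)/2 = 31380 km.
Transfer time t = π√(a_t³/μ) = 27660.5 s.
Target angular speed ω₂ = √(μ/r₂³) = 4.84177×10^-5 rad/s.
Angle swept by the target during transfer: ω₂·t = 1.33926 rad = 76.73°.
The satellite traverses 180° on the transfer ellipse, so the target must lead by 180° − 76.73° = 103°.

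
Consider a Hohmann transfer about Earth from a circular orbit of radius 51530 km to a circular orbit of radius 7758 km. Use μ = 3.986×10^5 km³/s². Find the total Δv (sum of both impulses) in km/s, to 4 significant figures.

Semi-major axis of the transfer orbit: a_t = (51530 + 7758)/2 = 29644 km.
At r₁ the circular-orbit speed is v₁ = √(μ/r₁) = 2.781 km/s.
Transfer-orbit speed at r₁ (vis-viva): v_a = √[μ(2/r₁ − 1/a_t)] = 1.423 km/s.
First burn Δv₁ = |v_a − v₁| = 1.358 km/s.
At r₂, v₂ = √(μ/r₂) = 7.168 km/s.
Transfer-orbit speed at r₂: v_p = √[μ(2/r₂ − 1/a_t)] = 9.451 km/s.
Second burn Δv₂ = |v₂ − v_p| = 2.283 km/s.
Total Δv = Δv₁ + Δv₂ = 3.641 km/s.

Δv = 3.641 km/s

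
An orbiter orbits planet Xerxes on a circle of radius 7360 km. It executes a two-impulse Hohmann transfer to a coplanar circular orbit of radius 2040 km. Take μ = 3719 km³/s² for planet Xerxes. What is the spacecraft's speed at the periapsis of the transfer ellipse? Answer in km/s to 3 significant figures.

Transfer-ellipse semi-major axis a_t = (r₁ + r₂)/2 = (7360 + 2040)/2 = 4700 km.
At periapsis, r = 2040 km.
From the vis-viva equation, v = √[μ(2/r − 1/a_t)] = 1.690 km/s.

v = 1.69 km/s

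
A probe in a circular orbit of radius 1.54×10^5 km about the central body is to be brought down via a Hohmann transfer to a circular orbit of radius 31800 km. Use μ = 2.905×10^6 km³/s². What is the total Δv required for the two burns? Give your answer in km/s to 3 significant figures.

Δv = 4.55 km/s

Transfer-ellipse semi-major axis a_t = (r₁ + r₂)/2 = (1.540×10^5 + 31800)/2 = 92900 km.
At r₁ the circular-orbit speed is v₁ = √(μ/r₁) = 4.343 km/s.
Transfer-orbit speed at r₁ (vis-viva equation): v_a = √[μ(2/r₁ − 1/a_t)] = 2.541 km/s.
First burn Δv₁ = |v_a − v₁| = 1.802 km/s.
Circular speed at r₂: v₂ = √(μ/r₂) = 9.5578 km/s.
Transfer-orbit speed at r₂: v_p = √[μ(2/r₂ − 1/a_t)] = 12.306 km/s.
Second burn Δv₂ = |v₂ − v_p| = 2.748 km/s.
Total Δv = Δv₁ + Δv₂ = 4.550 km/s.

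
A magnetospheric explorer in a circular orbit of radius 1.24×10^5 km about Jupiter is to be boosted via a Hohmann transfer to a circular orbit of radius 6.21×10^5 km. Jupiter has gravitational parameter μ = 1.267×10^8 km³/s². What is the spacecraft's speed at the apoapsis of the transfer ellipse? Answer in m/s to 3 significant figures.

Transfer-ellipse semi-major axis a_t = (r₁ + r₂)/2 = (1.240×10^5 + 6.210×10^5)/2 = 3.725×10^5 km.
At apoapsis, r = 6.210×10^5 km.
Applying v² = μ(2/r − 1/a_t): v = 8.241 km/s.

v = 8240 m/s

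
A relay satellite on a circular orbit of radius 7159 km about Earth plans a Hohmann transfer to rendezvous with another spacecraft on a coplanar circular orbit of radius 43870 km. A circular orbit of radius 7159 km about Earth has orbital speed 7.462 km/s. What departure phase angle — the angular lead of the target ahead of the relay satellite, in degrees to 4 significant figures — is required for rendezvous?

φ = 100.2°

From the circular-orbit relation v² = μ/r at r = 7159 km: μ = v²r = (7.462)² × 7159 = 3.98623×10^5 km³/s².
Semi-major axis of the transfer orbit: a_t = (7159 + 43870)/2 = 25514.5 km.
Transfer time t = π√(a_t³/μ) = 20280 s.
The target's mean motion on its circular orbit is ω₂ = √(μ/r₂³) = 6.871×10^-5 rad/s.
Angle swept by the target during transfer: ω₂·t = 1.3934 rad = 79.84°.
The relay satellite traverses 180° on the transfer ellipse, so the target must lead by 180° − 79.84° = 100.2°.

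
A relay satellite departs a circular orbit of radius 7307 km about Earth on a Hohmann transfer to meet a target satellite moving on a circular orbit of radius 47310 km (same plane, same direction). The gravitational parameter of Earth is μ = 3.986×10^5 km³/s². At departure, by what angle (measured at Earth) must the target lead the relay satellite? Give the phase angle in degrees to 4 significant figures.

φ = 101.1°

The Hohmann ellipse has a_t = (r₁ + r₂)/2 = 27308.5 km.
Transfer time t = π√(a_t³/μ) = 22456 s.
The target's mean motion on its circular orbit is ω₂ = √(μ/r₂³) = 6.1353×10^-5 rad/s.
Angle swept by the target during transfer: ω₂·t = 1.3777 rad = 78.94°.
The relay satellite traverses 180° on the transfer ellipse, so the target must lead by 180° − 78.94° = 101.1°.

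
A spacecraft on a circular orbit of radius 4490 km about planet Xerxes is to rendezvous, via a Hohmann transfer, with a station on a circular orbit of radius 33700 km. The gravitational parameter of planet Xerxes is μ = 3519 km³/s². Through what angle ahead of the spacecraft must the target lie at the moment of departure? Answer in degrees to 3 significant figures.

φ = 103°

Transfer-ellipse semi-major axis a_t = (r₁ + r₂)/2 = (4490 + 33700)/2 = 19095 km.
Transfer time t = π√(a_t³/μ) = 1.3974×10^5 s.
The target's mean motion on its circular orbit is ω₂ = √(μ/r₂³) = 9.5888×10^-6 rad/s.
Angle swept by the target during transfer: ω₂·t = 1.3399 rad = 76.77°.
The spacecraft traverses 180° on the transfer ellipse, so the target must lead by 180° − 76.77° = 103°.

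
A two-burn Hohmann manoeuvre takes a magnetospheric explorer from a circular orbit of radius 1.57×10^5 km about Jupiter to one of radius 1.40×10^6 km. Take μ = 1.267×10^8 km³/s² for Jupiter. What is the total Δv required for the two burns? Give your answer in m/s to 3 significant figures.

The Hohmann ellipse has a_t = (r₁ + r₂)/2 = 7.785×10^5 km.
Circular speed at r₁: v₁ = √(μ/r₁) = √(1.267×10^8/1.570×10^5) = 28.4079 km/s.
Transfer-orbit speed at r₁ (vis-viva): v_p = √[μ(2/r₁ − 1/a_t)] = 38.0955 km/s.
First burn Δv₁ = |v_p − v₁| = 9.688 km/s.
Circular speed at r₂: v₂ = √(μ/r₂) = 9.513 km/s.
Transfer-orbit speed at r₂: v_a = √[μ(2/r₂ − 1/a_t)] = 4.272 km/s.
Second burn Δv₂ = |v₂ − v_a| = 5.241 km/s.
Total Δv = Δv₁ + Δv₂ = 14.93 km/s.

Δv = 14900 m/s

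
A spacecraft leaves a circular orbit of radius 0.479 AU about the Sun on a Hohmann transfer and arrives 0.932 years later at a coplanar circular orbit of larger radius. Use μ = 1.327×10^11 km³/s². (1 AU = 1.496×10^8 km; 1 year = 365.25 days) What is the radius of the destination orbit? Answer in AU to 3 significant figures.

r₂ = 2.55 AU

In km: r₁ = 0.479 × 1.496×10^8 = 7.16584×10^7 km.
Transfer time t = 0.932 years × 365.25 × 86400 s = 2.94116832×10^7 s, and t = π√(a_t³/μ).
So a_t = (μ t²/π²)^(1/3) = (1.327×10^11 × (2.94116832×10^7)² / π²)^(1/3) = 2.2657×10^8 km.
Since a_t = (r₁ + r₂)/2, r₂ = 2a_t − r₁ = 2×2.2657×10^8 − 7.16584×10^7 = 3.814816×10^8 km.
In AU: r₂ = 3.814816×10^8 / 1.496×10^8 = 2.55 AU.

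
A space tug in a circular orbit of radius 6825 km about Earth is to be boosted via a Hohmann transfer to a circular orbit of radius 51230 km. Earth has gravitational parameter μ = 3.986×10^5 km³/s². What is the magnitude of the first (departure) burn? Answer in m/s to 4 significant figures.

Δv₁ = 2510 m/s

Semi-major axis of the transfer orbit: a_t = (6825 + 51230)/2 = 29027.5 km.
On the circular orbit at r = 6825 km, v_c = √(μ/r) = 7.64218 km/s.
Vis-viva on the transfer ellipse at r = 6825 km gives v_t = √[μ(2/r − 1/a_t)] = 10.1525 km/s.
Δv₁ = |v_t − v_c| = |10.1525 − 7.64218| = 2.510 km/s.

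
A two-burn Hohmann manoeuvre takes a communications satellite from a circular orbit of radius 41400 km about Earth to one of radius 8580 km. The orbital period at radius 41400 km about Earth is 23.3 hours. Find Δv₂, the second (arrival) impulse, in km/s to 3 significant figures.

From Kepler's third law T² = 4π²r³/μ at r = 41400 km, T = 23.3 hours = 23.3 × 3600 s = 83880 s: μ = 4π²r³/T² = 3.98147×10^5 km³/s².
The Hohmann ellipse has a_t = (r₁ + r₂)/2 = 24990 km.
On the circular orbit at r = 8580 km, v_c = √(μ/r) = 6.812 km/s.
Vis-viva on the transfer ellipse at r = 8580 km gives v_t = √[μ(2/r − 1/a_t)] = 8.768 km/s.
Δv₂ = |v_t − v_c| = |8.768 − 6.812| = 1.956 km/s.

Δv₂ = 1.96 km/s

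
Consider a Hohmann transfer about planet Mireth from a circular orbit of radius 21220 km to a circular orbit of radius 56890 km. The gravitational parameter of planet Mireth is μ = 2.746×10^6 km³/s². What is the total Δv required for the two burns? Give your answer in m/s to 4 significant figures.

Transfer-ellipse semi-major axis a_t = (r₁ + r₂)/2 = (21220 + 56890)/2 = 39055 km.
Circular speed at r₁: v₁ = √(μ/r₁) = √(2.746×10^6/21220) = 11.376 km/s.
Transfer-orbit speed at r₁ (vis-viva): v_p = √[μ(2/r₁ − 1/a_t)] = 13.730 km/s.
First burn Δv₁ = |v_p − v₁| = 2.354 km/s.
At r₂, v₂ = √(μ/r₂) = 6.94756 km/s.
Transfer-orbit speed at r₂: v_a = √[μ(2/r₂ − 1/a_t)] = 5.12114 km/s.
Second burn Δv₂ = |v₂ − v_a| = 1.826 km/s.
Total Δv = Δv₁ + Δv₂ = 4.180 km/s.

Δv = 4180 m/s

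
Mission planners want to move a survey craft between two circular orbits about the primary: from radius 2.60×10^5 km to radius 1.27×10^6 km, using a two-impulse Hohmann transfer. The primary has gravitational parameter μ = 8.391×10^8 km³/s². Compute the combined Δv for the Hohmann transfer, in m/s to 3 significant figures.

Semi-major axis of the transfer orbit: a_t = (2.600×10^5 + 1.270×10^6)/2 = 7.650×10^5 km.
At r₁ the circular-orbit speed is v₁ = √(μ/r₁) = 56.81 km/s.
Transfer-orbit speed at r₁ (v² = μ(2/r − 1/a)): v_p = √[μ(2/r₁ − 1/a_t)] = 73.20 km/s.
First burn Δv₁ = |v_p − v₁| = 16.39 km/s.
Circular speed at r₂: v₂ = √(μ/r₂) = 25.704 km/s.
Transfer-orbit speed at r₂: v_a = √[μ(2/r₂ − 1/a_t)] = 14.985 km/s.
Second burn Δv₂ = |v₂ − v_a| = 10.72 km/s.
Total Δv = Δv₁ + Δv₂ = 27.11 km/s.

Δv = 27100 m/s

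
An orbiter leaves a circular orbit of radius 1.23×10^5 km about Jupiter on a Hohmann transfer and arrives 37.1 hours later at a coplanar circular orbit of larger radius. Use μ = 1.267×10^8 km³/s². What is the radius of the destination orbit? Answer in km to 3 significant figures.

r₂ = 1.10×10^6 km

Transfer time t = 37.1 hours = 1.3356×10^5 s, and t = π√(a_t³/μ).
So a_t = (μ t²/π²)^(1/3) = (1.267×10^8 × (1.3356×10^5)² / π²)^(1/3) = 6.1180×10^5 km.
Since a_t = (r₁ + r₂)/2, r₂ = 2a_t − r₁ = 2×6.1180×10^5 − 1.230×10^5 = 1.1006×10^6 km.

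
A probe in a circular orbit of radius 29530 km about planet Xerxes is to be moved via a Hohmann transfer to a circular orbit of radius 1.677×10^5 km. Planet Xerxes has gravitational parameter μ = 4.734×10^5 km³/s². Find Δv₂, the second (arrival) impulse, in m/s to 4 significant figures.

The Hohmann ellipse has a_t = (r₁ + r₂)/2 = 98615 km.
Circular speed at r = 1.677×10^5 km: v_c = √(μ/r) = 1.6801 km/s.
Transfer-orbit speed at the same r (vis-viva, a = a_t): v_t = √[μ(2/r − 1/a_t)] = 0.91941 km/s.
Δv₂ = |v_t − v_c| = |0.91941 − 1.6801| = 0.7607 km/s.

Δv₂ = 760.7 m/s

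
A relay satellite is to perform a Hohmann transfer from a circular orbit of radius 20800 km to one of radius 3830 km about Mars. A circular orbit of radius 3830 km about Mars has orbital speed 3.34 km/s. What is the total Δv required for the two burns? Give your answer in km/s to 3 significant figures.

From the circular-orbit relation v² = μ/r at r = 3830 km: μ = v²r = (3.34)² × 3830 = 42725.9 km³/s².
Semi-major axis of the transfer orbit: a_t = (20800 + 3830)/2 = 12315 km.
Circular speed at r₁: v₁ = √(μ/r₁) = √(42725.9/20800) = 1.4332 km/s.
Transfer-orbit speed at r₁ (vis-viva): v_a = √[μ(2/r₁ − 1/a_t)] = 0.79928 km/s.
First burn Δv₁ = |v_a − v₁| = 0.6339 km/s.
Circular speed at r₂: v₂ = √(μ/r₂) = 3.340 km/s.
Transfer-orbit speed at r₂: v_p = √[μ(2/r₂ − 1/a_t)] = 4.341 km/s.
Second burn Δv₂ = |v₂ − v_p| = 1.001 km/s.
Δv = Δv₁ + Δv₂ = 0.6339 + 1.001 = 1.635 km/s.

Δv = 1.63 km/s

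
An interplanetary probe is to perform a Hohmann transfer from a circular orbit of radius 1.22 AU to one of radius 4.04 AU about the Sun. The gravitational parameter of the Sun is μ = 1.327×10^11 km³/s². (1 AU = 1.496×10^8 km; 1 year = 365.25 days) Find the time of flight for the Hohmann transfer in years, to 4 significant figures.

In km: r₁ = 1.22 × 1.496×10^8 = 1.82512×10^8 km; r₂ = 4.04 × 1.496×10^8 = 6.04384×10^8 km.
Semi-major axis of the transfer orbit: a_t = (1.82512×10^8 + 6.04384×10^8)/2 = 3.93448×10^8 km.
Transfer time t = π√(a_t³/μ) = π√((3.93448×10^8)³ / 1.327×10^11) = 6.730×10^7 s.
Converting: 6.730×10^7 s ÷ 3.15576×10^7 s/year (365.25 × 86400) = 2.133 years.

t = 2.133 years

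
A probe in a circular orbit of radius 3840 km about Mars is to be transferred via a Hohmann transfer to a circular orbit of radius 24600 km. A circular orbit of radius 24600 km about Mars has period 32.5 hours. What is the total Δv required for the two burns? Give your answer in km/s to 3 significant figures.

Δv = 1.69 km/s

From Kepler's third law T² = 4π²r³/μ at r = 24600 km, T = 32.5 hours = 32.5 × 3600 s = 1.170×10^5 s: μ = 4π²r³/T² = 42933.2 km³/s².
Transfer-ellipse semi-major axis a_t = (r₁ + r₂)/2 = (3840 + 24600)/2 = 14220 km.
At r₁ the circular-orbit speed is v₁ = √(μ/r₁) = 3.344 km/s.
On the transfer ellipse at r₁, vis-viva gives v_p = √[μ(2/r₁ − 1/a_t)] = 4.398 km/s.
First burn Δv₁ = |v_p − v₁| = 1.054 km/s.
At r₂, v₂ = √(μ/r₂) = 1.3211 km/s.
Transfer-orbit speed at r₂: v_a = √[μ(2/r₂ − 1/a_t)] = 0.68651 km/s.
Second burn Δv₂ = |v₂ − v_a| = 0.6346 km/s.
Total Δv = Δv₁ + Δv₂ = 1.689 km/s.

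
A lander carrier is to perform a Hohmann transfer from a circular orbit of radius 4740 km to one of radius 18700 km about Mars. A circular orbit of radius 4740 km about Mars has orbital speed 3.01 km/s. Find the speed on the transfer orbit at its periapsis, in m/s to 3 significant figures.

v = 3800 m/s

From the circular-orbit relation v² = μ/r at r = 4740 km: μ = v²r = (3.01)² × 4740 = 42944.9 km³/s².
Transfer-ellipse semi-major axis a_t = (r₁ + r₂)/2 = (4740 + 18700)/2 = 11720 km.
The periapsis of the transfer ellipse is at r = 4740 km.
From the vis-viva equation, v = √[μ(2/r − 1/a_t)] = 3.802 km/s.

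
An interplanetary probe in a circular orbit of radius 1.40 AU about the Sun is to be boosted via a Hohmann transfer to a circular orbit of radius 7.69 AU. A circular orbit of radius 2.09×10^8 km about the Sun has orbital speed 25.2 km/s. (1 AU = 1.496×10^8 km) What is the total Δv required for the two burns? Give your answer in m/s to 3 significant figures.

From the circular-orbit relation v² = μ/r at r = 2.09×10^8 km: μ = v²r = (25.2)² × 2.09×10^8 = 1.32723×10^11 km³/s².
In km: r₁ = 1.40 × 1.496×10^8 = 2.0944×10^8 km; r₂ = 7.69 × 1.496×10^8 = 1.150424×10^9 km.
The Hohmann ellipse has a_t = (r₁ + r₂)/2 = 6.79932×10^8 km.
At r₁ the circular-orbit speed is v₁ = √(μ/r₁) = 25.174 km/s.
On the transfer ellipse at r₁, v² = μ(2/r − 1/a) gives v_p = √[μ(2/r₁ − 1/a_t)] = 32.745 km/s.
First burn Δv₁ = |v_p − v₁| = 7.571 km/s.
At r₂, v₂ = √(μ/r₂) = 10.741 km/s.
Transfer-orbit speed at r₂: v_a = √[μ(2/r₂ − 1/a_t)] = 5.9613 km/s.
Second burn Δv₂ = |v₂ − v_a| = 4.780 km/s.
Total Δv = Δv₁ + Δv₂ = 12.35 km/s.

Δv = 12400 m/s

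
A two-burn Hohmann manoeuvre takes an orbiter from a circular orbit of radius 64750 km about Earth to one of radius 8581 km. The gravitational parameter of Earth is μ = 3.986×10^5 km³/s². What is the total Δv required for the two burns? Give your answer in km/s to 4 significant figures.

Δv = 3.522 km/s

Semi-major axis of the transfer orbit: a_t = (64750 + 8581)/2 = 36665.5 km.
At r₁ the circular-orbit speed is v₁ = √(μ/r₁) = 2.4811 km/s.
Transfer-orbit speed at r₁ (vis-viva): v_a = √[μ(2/r₁ − 1/a_t)] = 1.2003 km/s.
First burn Δv₁ = |v_a − v₁| = 1.2808 km/s.
Circular speed at r₂: v₂ = √(μ/r₂) = 6.8155 km/s.
Transfer-orbit speed at r₂: v_p = √[μ(2/r₂ − 1/a_t)] = 9.0571 km/s.
Second burn Δv₂ = |v₂ − v_p| = 2.2416 km/s.
Δv = Δv₁ + Δv₂ = 1.2808 + 2.2416 = 3.522 km/s.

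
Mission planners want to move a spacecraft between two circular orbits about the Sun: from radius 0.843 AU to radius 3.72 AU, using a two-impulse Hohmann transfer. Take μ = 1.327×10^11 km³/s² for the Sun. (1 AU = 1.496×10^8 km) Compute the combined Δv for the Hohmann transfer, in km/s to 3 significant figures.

Δv = 15.0 km/s

In km: r₁ = 0.843 × 1.496×10^8 = 1.261128×10^8 km; r₂ = 3.72 × 1.496×10^8 = 5.56512×10^8 km.
Transfer-ellipse semi-major axis a_t = (r₁ + r₂)/2 = (1.261128×10^8 + 5.56512×10^8)/2 = 3.413124×10^8 km.
Circular speed at r₁: v₁ = √(μ/r₁) = √(1.327×10^11/1.261128×10^8) = 32.438 km/s.
On the transfer ellipse at r₁, vis-viva gives v_p = √[μ(2/r₁ − 1/a_t)] = 41.421 km/s.
First burn Δv₁ = |v_p − v₁| = 8.983 km/s.
Circular speed at r₂: v₂ = √(μ/r₂) = 15.4418 km/s.
Transfer-orbit speed at r₂: v_a = √[μ(2/r₂ − 1/a_t)] = 9.38646 km/s.
Second burn Δv₂ = |v₂ − v_a| = 6.055 km/s.
Total Δv = Δv₁ + Δv₂ = 15.04 km/s.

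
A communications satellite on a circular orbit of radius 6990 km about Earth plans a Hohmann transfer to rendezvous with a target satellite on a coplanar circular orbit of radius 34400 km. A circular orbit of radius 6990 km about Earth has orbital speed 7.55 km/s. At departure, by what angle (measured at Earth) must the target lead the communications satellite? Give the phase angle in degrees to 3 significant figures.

From the circular-orbit relation v² = μ/r at r = 6990 km: μ = v²r = (7.55)² × 6990 = 3.98447×10^5 km³/s².
The Hohmann ellipse has a_t = (r₁ + r₂)/2 = 20695 km.
Transfer time t = π√(a_t³/μ) = 14817 s.
Target angular speed ω₂ = √(μ/r₂³) = 9.8935×10^-5 rad/s.
Angle swept by the target during transfer: ω₂·t = 1.4659 rad = 83.99°.
Arrival is 180° from departure on the ellipse, so φ = 180° − 83.99° = 96.0°.

φ = 96.0°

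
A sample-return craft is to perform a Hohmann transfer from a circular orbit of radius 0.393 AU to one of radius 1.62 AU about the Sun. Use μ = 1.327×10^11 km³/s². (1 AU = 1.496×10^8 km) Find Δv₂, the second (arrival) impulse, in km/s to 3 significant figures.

In km: r₁ = 0.393 × 1.496×10^8 = 5.87928×10^7 km; r₂ = 1.62 × 1.496×10^8 = 2.42352×10^8 km.
Semi-major axis of the transfer orbit: a_t = (5.87928×10^7 + 2.42352×10^8)/2 = 1.505724×10^8 km.
Circular speed at r = 2.42352×10^8 km: v_c = √(μ/r) = 23.400 km/s.
Transfer-orbit speed at the same r (vis-viva, a = a_t): v_t = √[μ(2/r − 1/a_t)] = 14.622 km/s.
Δv₂ = |v_t − v_c| = |14.622 − 23.400| = 8.778 km/s.

Δv₂ = 8.78 km/s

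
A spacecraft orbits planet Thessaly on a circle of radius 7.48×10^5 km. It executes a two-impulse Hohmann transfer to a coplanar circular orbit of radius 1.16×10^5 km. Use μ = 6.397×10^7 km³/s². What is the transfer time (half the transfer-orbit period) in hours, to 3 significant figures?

t = 31.0 hours

Transfer-ellipse semi-major axis a_t = (r₁ + r₂)/2 = (7.480×10^5 + 1.160×10^5)/2 = 4.320×10^5 km.
Transfer time t = π√(a_t³/μ) = π√((4.320×10^5)³ / 6.397×10^7) = 1.115×10^5 s.
Converting: 1.115×10^5 s ÷ 3600 s/hour = 31.0 hours.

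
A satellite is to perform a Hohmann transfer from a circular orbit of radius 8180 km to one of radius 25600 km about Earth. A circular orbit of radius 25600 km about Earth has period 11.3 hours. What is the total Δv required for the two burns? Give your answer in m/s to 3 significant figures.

Δv = 2820 m/s

From Kepler's third law T² = 4π²r³/μ at r = 25600 km, T = 11.3 hours = 11.3 × 3600 s = 40680 s: μ = 4π²r³/T² = 4.00237×10^5 km³/s².
The Hohmann ellipse has a_t = (r₁ + r₂)/2 = 16890 km.
Circular speed at r₁: v₁ = √(μ/r₁) = √(4.00237×10^5/8180) = 6.995 km/s.
Transfer-orbit speed at r₁ (v² = μ(2/r − 1/a)): v_p = √[μ(2/r₁ − 1/a_t)] = 8.612 km/s.
First burn Δv₁ = |v_p − v₁| = 1.617 km/s.
At r₂, v₂ = √(μ/r₂) = 3.954 km/s.
Transfer-orbit speed at r₂: v_a = √[μ(2/r₂ − 1/a_t)] = 2.752 km/s.
Second burn Δv₂ = |v₂ − v_a| = 1.202 km/s.
Δv = Δv₁ + Δv₂ = 1.617 + 1.202 = 2.819 km/s.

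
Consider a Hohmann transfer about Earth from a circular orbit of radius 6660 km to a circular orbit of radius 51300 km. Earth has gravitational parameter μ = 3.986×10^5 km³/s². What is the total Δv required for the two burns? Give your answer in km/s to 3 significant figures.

Δv = 4.01 km/s

The Hohmann ellipse has a_t = (r₁ + r₂)/2 = 28980 km.
Circular speed at r₁: v₁ = √(μ/r₁) = √(3.986×10^5/6660) = 7.7363 km/s.
Transfer-orbit speed at r₁ (vis-viva): v_p = √[μ(2/r₁ − 1/a_t)] = 10.293 km/s.
First burn Δv₁ = |v_p − v₁| = 2.557 km/s.
Circular speed at r₂: v₂ = √(μ/r₂) = 2.787 km/s.
Transfer-orbit speed at r₂: v_a = √[μ(2/r₂ − 1/a_t)] = 1.336 km/s.
Second burn Δv₂ = |v₂ − v_a| = 1.451 km/s.
Total Δv = Δv₁ + Δv₂ = 4.008 km/s.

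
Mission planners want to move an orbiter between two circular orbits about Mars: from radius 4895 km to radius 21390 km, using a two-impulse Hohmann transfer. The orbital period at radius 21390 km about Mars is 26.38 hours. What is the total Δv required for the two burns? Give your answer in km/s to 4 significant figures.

Δv = 1.367 km/s

From Kepler's third law T² = 4π²r³/μ at r = 21390 km, T = 26.38 hours = 26.38 × 3600 s = 94968 s: μ = 4π²r³/T² = 42838.8 km³/s².
Transfer-ellipse semi-major axis a_t = (r₁ + r₂)/2 = (4895 + 21390)/2 = 13142.5 km.
At r₁ the circular-orbit speed is v₁ = √(μ/r₁) = 2.9583 km/s.
Transfer-orbit speed at r₁ (vis-viva equation): v_p = √[μ(2/r₁ − 1/a_t)] = 3.7741 km/s.
First burn Δv₁ = |v_p − v₁| = 0.8158 km/s.
At r₂, v₂ = √(μ/r₂) = 1.4152 km/s.
Transfer-orbit speed at r₂: v_a = √[μ(2/r₂ − 1/a_t)] = 0.86368 km/s.
Second burn Δv₂ = |v₂ − v_a| = 0.5515 km/s.
Total Δv = Δv₁ + Δv₂ = 1.367 km/s.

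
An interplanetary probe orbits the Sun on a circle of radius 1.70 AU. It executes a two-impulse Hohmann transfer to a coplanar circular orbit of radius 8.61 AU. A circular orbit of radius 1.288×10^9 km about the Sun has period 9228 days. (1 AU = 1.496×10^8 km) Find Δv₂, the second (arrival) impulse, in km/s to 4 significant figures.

From Kepler's third law T² = 4π²r³/μ at r = 1.288×10^9 km, T = 9228 days = 9228 × 86400 s = 7.972992×10^8 s: μ = 4π²r³/T² = 1.32698×10^11 km³/s².
In km: r₁ = 1.70 × 1.496×10^8 = 2.5432×10^8 km; r₂ = 8.61 × 1.496×10^8 = 1.288056×10^9 km.
The Hohmann ellipse has a_t = (r₁ + r₂)/2 = 7.71188×10^8 km.
Circular speed at r = 1.288056×10^9 km: v_c = √(μ/r) = 10.15 km/s.
Vis-viva on the transfer ellipse at r = 1.288056×10^9 km gives v_t = √[μ(2/r − 1/a_t)] = 5.829 km/s.
Δv₂ = |v_t − v_c| = |5.829 − 10.15| = 4.321 km/s.

Δv₂ = 4.321 km/s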